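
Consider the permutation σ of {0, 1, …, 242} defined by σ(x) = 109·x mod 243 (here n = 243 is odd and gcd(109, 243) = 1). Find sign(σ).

+1

Trace 136: π^k(136) = [136, 1, 109, 217, 82, 190, 55] for k=0..6.
63 cycles of lengths [9, 9, 9, 9, 9, 9, 9, 9, 9, 9, 9, 9, 9, 9, 9, 9, 9, 9, 3, 3, 3, 3, 3, 3, 3, 3, 3, 3, 3, 3, 3, 3, 3, 3, 3, 3, 1, 1, 1, 1, 1, 1, 1, 1, 1, 1, 1, 1, 1, 1, 1, 1, 1, 1, 1, 1, 1, 1, 1, 1, 1, 1, 1].
sign(π) = (−1)^{n − #cycles} = (−1)^{243−63} = (−1)^180 = +1.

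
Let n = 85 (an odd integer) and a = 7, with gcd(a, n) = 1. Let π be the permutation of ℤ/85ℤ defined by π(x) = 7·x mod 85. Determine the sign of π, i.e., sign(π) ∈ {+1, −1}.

+1

Orbit of 1 under x↦7x: [1, 7, 49, 3, 21, 62, 9]… (length divides ord_85(7)).
Cycle type of π: 16×5 + 4 + 1; total 7 cycles.
85 − 7 = 78 transpositions; sign(π) = (−1)^78 = +1.
The Jacobi symbol (7|85) = +1 (Zolotarev) agrees.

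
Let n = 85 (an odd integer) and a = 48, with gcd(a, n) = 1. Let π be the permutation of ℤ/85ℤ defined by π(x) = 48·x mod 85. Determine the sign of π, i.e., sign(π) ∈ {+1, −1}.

Start at x=27: 27 → 21 → 73 → 19 → 62 → 1 → 48 → … (one orbit).
7 cycles of lengths [16, 16, 16, 16, 16, 4, 1].
With 7 cycles on 85 points, sign = (−1)^{85−7} = +1.
(48|85)_J = +1 (Zolotarev's lemma cross-check).

+1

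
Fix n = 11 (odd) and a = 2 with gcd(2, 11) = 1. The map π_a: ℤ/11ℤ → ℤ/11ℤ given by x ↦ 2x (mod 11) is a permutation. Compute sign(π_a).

-1

Orbit of 1 under x↦2x: [1, 2, 4, 8, 5, 10, 9]… (length divides ord_11(2)).
Decompose π into cycles: lengths [10, 1] (2 cycles, including the fixed point 0).
sign(π) = (−1)^{n − #cycles} = (−1)^{11−2} = (−1)^9 = -1.
Via Zolotarev, sign(π_{2}) = (2|11) = -1.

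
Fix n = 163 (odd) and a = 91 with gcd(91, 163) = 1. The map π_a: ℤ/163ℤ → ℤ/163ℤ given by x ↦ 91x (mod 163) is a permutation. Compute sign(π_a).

Start at x=53: 53 → 96 → 97 → 25 → 156 → 15 → 61 → … (one orbit).
π_91 has 3 disjoint cycles with lengths [81, 81, 1] on {0,…,162}.
Σ(ℓ_i−1) = 163−3 = 160; sign = (−1)^160 = +1.

+1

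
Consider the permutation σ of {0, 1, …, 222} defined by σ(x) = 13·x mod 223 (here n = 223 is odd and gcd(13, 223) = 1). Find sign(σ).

-1

Trace 216: π^k(216) = [216, 132, 155, 8, 104, 14, 182] for k=0..6.
4 cycles of lengths [74, 74, 74, 1].
sign(π) = (−1)^{n − #cycles} = (−1)^{223−4} = (−1)^219 = -1.
Zolotarev: (13|223) = -1, matching the cycle-count sign.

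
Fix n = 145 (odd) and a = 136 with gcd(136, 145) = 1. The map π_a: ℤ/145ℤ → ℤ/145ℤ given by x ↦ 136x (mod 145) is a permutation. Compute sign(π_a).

+1

Orbit of 81 under x↦136x: [81, 141, 36, 111, 16, 1, 136]… (length divides ord_145(136)).
Cycle type of π: 7×20 + 1×5; total 25 cycles.
Σ(ℓ_i−1) = 145−25 = 120; sign = (−1)^120 = +1.
The Jacobi symbol (136|145) = +1 (Zolotarev) agrees.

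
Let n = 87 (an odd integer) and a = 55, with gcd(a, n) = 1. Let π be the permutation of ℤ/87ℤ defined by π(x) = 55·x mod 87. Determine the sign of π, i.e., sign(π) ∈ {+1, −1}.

Trace 25: π^k(25) = [25, 70, 22, 79, 82, 73, 13] for k=0..6.
π_55 has 6 disjoint cycles with lengths [28, 28, 28, 1, 1, 1] on {0,…,86}.
n − c = 87 − 6 = 81; sign = (−1)^81 = -1.
Check: (55/87) = -1 by Zolotarev.

-1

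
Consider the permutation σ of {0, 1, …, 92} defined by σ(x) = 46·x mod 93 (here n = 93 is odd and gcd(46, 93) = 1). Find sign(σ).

-1

Trace 85: π^k(85) = [85, 4, 91, 1, 46, 70, 58] for k=0..6.
12 cycles of lengths [10, 10, 10, 10, 10, 10, 10, 10, 10, 1, 1, 1].
n − c = 93 − 12 = 81; sign = (−1)^81 = -1.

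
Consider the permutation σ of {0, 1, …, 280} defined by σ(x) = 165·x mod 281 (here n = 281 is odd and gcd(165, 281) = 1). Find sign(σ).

+1

Start at x=181: 181 → 79 → 109 → 1 → 165 → 249 → 59 → 181 (one orbit).
Decompose π into cycles: lengths [7, 7, 7, 7, 7, 7, 7, 7, 7, 7, 7, 7, 7, 7, 7, 7, 7, 7, 7, 7, 7, 7, 7, 7, 7, 7, 7, 7, 7, 7, 7, 7, 7, 7, 7, 7, 7, 7, 7, 7, 1] (41 cycles, including the fixed point 0).
sign(π) = (−1)^{n − #cycles} = (−1)^{281−41} = (−1)^240 = +1.
Via Zolotarev, sign(π_{165}) = (165|281) = +1.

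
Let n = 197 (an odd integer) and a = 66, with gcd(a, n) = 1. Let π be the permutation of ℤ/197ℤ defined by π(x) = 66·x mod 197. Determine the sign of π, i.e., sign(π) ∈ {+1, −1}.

Orbit of 166 under x↦66x: [166, 121, 106, 101, 165, 55, 84]… (length divides ord_197(66)).
2 cycles of lengths [196, 1].
n − c = 197 − 2 = 195; sign = (−1)^195 = -1.
Zolotarev: (66|197) = -1, matching the cycle-count sign.

-1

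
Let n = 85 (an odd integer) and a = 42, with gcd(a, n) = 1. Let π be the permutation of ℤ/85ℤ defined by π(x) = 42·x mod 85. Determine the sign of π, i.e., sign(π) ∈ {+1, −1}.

-1

Orbit of 4 under x↦42x: [4, 83, 1, 42, 64, 53, 16]… (length divides ord_85(42)).
Cycle type of π: 8×10 + 4 + 1; total 12 cycles.
Σ(ℓ_i−1) = 85−12 = 73; sign = (−1)^73 = -1.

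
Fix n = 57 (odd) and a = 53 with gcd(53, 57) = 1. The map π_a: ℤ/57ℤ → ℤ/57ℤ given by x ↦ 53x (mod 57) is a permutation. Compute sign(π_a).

Start at x=16: 16 → 50 → 28 → 2 → 49 → 32 → 43 → … (one orbit).
Cycle lengths of π_53 on ℤ/57ℤ: [18, 18, 18, 2, 1]; 5 cycles in total.
With 5 cycles on 57 points, sign = (−1)^{57−5} = +1.
Zolotarev: (53|57) = +1, matching the cycle-count sign.

+1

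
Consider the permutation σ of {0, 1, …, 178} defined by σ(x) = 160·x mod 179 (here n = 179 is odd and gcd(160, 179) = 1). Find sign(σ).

-1

Start at x=168: 168 → 30 → 146 → 90 → 80 → 91 → 61 → … (one orbit).
2 cycles of lengths [178, 1].
Σ(ℓ_i−1) = 179−2 = 177; sign = (−1)^177 = -1.
Zolotarev: (160|179) = -1, matching the cycle-count sign.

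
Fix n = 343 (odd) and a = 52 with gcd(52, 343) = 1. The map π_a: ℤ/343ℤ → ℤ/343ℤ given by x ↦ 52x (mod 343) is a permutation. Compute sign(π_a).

Start at x=80: 80 → 44 → 230 → 298 → 61 → 85 → 304 → … (one orbit).
The orbit structure of x ↦ 52x mod 343: 4 orbits of sizes [294, 42, 6, 1].
343 − 4 = 339 transpositions; sign(π) = (−1)^339 = -1.

-1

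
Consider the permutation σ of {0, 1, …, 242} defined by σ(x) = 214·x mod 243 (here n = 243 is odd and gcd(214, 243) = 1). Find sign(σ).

+1

Start at x=223: 223 → 94 → 190 → 79 → 139 → 100 → 16 → … (one orbit).
Cycle type of π: 81×2 + 27×2 + 9×2 + 3×2 + 1×3; total 11 cycles.
11 cycles on 243: each ℓ→(−1)^(ℓ−1), product (−1)^232 = +1.
The Jacobi symbol (214|243) = +1 (Zolotarev) agrees.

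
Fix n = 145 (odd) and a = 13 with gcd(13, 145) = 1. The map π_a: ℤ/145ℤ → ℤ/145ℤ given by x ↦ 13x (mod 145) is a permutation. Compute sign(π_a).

Start at x=42: 42 → 111 → 138 → 54 → 122 → 136 → 28 → … (one orbit).
Cycle lengths of π_13 on ℤ/145ℤ: [28, 28, 28, 28, 14, 14, 4, 1]; 8 cycles in total.
145 − 8 = 137 transpositions; sign(π) = (−1)^137 = -1.
Via Zolotarev, sign(π_{13}) = (13|145) = -1.

-1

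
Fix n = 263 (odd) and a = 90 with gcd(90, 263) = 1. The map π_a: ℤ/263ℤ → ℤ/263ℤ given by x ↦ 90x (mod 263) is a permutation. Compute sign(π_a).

-1

Start at x=5: 5 → 187 → 261 → 83 → 106 → 72 → 168 → … (one orbit).
Cycle type of π: 262 + 1; total 2 cycles.
263 − 2 = 261 transpositions; sign(π) = (−1)^261 = -1.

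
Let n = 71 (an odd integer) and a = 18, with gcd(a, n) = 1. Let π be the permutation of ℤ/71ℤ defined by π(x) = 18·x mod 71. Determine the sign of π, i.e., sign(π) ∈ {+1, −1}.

+1

Start at x=24: 24 → 6 → 37 → 27 → 60 → 15 → 57 → … (one orbit).
π_18 has 3 disjoint cycles with lengths [35, 35, 1] on {0,…,70}.
sign(π) = (−1)^{n − #cycles} = (−1)^{71−3} = (−1)^68 = +1.
Zolotarev: (18|71) = +1, matching the cycle-count sign.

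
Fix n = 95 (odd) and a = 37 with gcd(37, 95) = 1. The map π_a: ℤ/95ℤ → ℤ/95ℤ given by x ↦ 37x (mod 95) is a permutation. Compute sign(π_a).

Trace 37: π^k(37) = [37, 39, 18, 1] for k=0..3.
Cycle lengths of π_37 on ℤ/95ℤ: [4, 4, 4, 4, 4, 4, 4, 4, 4, 4, 4, 4, 4, 4, 4, 4, 4, 4, 4, 2, 2, 2, 2, 2, 2, 2, 2, 2, 1]; 29 cycles in total.
n − c = 95 − 29 = 66; sign = (−1)^66 = +1.
Via Zolotarev, sign(π_{37}) = (37|95) = +1.

+1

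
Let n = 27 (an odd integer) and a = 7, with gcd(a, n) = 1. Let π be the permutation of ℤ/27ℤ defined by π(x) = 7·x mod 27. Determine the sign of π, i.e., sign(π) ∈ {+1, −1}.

Trace 4: π^k(4) = [4, 1, 7, 22, 19, 25, 13] for k=0..6.
Cycle type of π: 9×2 + 3×2 + 1×3; total 7 cycles.
With 7 cycles on 27 points, sign = (−1)^{27−7} = +1.

+1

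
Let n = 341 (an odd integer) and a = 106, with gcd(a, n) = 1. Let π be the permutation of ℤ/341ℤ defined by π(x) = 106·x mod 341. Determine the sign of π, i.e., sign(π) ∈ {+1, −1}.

+1

Trace 157: π^k(157) = [157, 274, 59, 116, 20, 74, 1] for k=0..6.
13 cycles of lengths [30, 30, 30, 30, 30, 30, 30, 30, 30, 30, 30, 10, 1].
341 − 13 = 328 transpositions; sign(π) = (−1)^328 = +1.
(106|341)_J = +1 (Zolotarev's lemma cross-check).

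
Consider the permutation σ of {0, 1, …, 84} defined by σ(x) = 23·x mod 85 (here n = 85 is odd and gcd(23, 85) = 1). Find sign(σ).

+1

Start at x=22: 22 → 81 → 78 → 9 → 37 → 1 → 23 → … (one orbit).
The orbit structure of x ↦ 23x mod 85: 7 orbits of sizes [16, 16, 16, 16, 16, 4, 1].
With 7 cycles on 85 points, sign = (−1)^{85−7} = +1.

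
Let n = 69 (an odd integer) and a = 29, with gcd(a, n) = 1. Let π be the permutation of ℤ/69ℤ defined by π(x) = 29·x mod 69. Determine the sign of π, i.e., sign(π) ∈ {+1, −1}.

-1

Trace 41: π^k(41) = [41, 16, 50, 1, 29, 13, 32] for k=0..6.
6 cycles of lengths [22, 22, 11, 11, 2, 1].
sign(π) = (−1)^{n − #cycles} = (−1)^{69−6} = (−1)^63 = -1.
Via Zolotarev, sign(π_{29}) = (29|69) = -1.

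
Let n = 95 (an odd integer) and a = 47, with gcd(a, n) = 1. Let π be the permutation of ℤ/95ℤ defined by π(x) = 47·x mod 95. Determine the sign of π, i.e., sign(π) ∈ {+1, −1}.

Orbit of 16 under x↦47x: [16, 87, 4, 93, 1, 47, 24]… (length divides ord_95(47)).
6 cycles of lengths [36, 36, 9, 9, 4, 1].
With 6 cycles on 95 points, sign = (−1)^{95−6} = -1.

-1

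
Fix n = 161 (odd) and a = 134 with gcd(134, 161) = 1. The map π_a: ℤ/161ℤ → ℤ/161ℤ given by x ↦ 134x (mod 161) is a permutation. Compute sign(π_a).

-1

Trace 78: π^k(78) = [78, 148, 29, 22, 50, 99, 64] for k=0..6.
Cycle type of π: 22×7 + 1×7; total 14 cycles.
n − c = 161 − 14 = 147; sign = (−1)^147 = -1.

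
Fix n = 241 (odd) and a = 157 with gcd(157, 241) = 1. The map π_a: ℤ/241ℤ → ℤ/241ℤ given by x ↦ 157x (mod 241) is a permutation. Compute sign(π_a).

Trace 180: π^k(180) = [180, 63, 10, 124, 188, 114, 64] for k=0..6.
π_157 has 2 disjoint cycles with lengths [240, 1] on {0,…,240}.
n − c = 241 − 2 = 239; sign = (−1)^239 = -1.
Zolotarev: (157|241) = -1, matching the cycle-count sign.

-1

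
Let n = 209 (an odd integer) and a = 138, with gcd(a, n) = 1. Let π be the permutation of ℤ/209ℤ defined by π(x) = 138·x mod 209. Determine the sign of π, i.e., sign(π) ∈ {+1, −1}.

Trace 93: π^k(93) = [93, 85, 26, 35, 23, 39, 157] for k=0..6.
6 cycles of lengths [90, 90, 10, 9, 9, 1].
209 − 6 = 203 transpositions; sign(π) = (−1)^203 = -1.
Check: (138/209) = -1 by Zolotarev.

-1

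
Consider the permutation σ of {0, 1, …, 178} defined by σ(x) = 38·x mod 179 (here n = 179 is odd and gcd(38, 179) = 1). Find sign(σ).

Start at x=59: 59 → 94 → 171 → 54 → 83 → 111 → 101 → … (one orbit).
Decompose π into cycles: lengths [178, 1] (2 cycles, including the fixed point 0).
Σ(ℓ_i−1) = 179−2 = 177; sign = (−1)^177 = -1.
Via Zolotarev, sign(π_{38}) = (38|179) = -1.

-1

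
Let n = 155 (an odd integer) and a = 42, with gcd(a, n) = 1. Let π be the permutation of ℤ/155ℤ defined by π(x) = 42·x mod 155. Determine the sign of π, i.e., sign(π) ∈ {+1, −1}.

+1

Orbit of 76 under x↦42x: [76, 92, 144, 3, 126, 22, 149]… (length divides ord_155(42)).
5 cycles of lengths [60, 60, 30, 4, 1].
Σ(ℓ_i−1) = 155−5 = 150; sign = (−1)^150 = +1.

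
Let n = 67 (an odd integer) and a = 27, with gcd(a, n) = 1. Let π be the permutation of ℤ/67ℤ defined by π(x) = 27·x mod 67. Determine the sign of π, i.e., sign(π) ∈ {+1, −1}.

-1

Start at x=9: 9 → 42 → 62 → 66 → 40 → 8 → 15 → … (one orbit).
Cycle lengths of π_27 on ℤ/67ℤ: [22, 22, 22, 1]; 4 cycles in total.
4 cycles on 67: each ℓ→(−1)^(ℓ−1), product (−1)^63 = -1.
Check: (27/67) = -1 by Zolotarev.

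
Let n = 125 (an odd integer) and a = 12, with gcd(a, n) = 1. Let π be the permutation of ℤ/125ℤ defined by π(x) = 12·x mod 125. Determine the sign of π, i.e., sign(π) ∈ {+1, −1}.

-1

Trace 74: π^k(74) = [74, 13, 31, 122, 89, 68, 66] for k=0..6.
Cycle type of π: 100 + 20 + 4 + 1; total 4 cycles.
With 4 cycles on 125 points, sign = (−1)^{125−4} = -1.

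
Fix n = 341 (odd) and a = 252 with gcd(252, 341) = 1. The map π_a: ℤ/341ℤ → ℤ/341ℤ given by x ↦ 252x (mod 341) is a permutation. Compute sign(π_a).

Start at x=221: 221 → 109 → 188 → 318 → 1 → 252 → 78 → … (one orbit).
Decompose π into cycles: lengths [10, 10, 10, 10, 10, 10, 10, 10, 10, 10, 10, 10, 10, 10, 10, 10, 10, 10, 10, 10, 10, 10, 10, 10, 10, 10, 10, 10, 10, 10, 5, 5, 5, 5, 5, 5, 2, 2, 2, 2, 2, 1] (42 cycles, including the fixed point 0).
sign(π) = (−1)^{n − #cycles} = (−1)^{341−42} = (−1)^299 = -1.

-1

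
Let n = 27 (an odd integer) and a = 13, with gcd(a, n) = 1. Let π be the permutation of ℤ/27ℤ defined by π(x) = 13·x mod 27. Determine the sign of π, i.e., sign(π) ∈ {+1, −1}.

+1

Orbit of 19 under x↦13x: [19, 4, 25, 1, 13, 7, 10]… (length divides ord_27(13)).
The orbit structure of x ↦ 13x mod 27: 7 orbits of sizes [9, 9, 3, 3, 1, 1, 1].
n − c = 27 − 7 = 20; sign = (−1)^20 = +1.
Zolotarev: (13|27) = +1, matching the cycle-count sign.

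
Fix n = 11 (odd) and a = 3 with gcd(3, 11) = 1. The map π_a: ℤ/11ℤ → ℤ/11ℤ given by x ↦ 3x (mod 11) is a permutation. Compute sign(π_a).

Start at x=1: 1 → 3 → 9 → 5 → 4 → 1 (one orbit).
Cycle lengths of π_3 on ℤ/11ℤ: [5, 5, 1]; 3 cycles in total.
sign(π) = (−1)^{n − #cycles} = (−1)^{11−3} = (−1)^8 = +1.
Check: (3/11) = +1 by Zolotarev.

+1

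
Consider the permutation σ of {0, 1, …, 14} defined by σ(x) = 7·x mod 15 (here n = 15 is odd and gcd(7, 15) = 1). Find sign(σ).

-1

Orbit of 7 under x↦7x: [7, 4, 13, 1]… (length divides ord_15(7)).
Cycle lengths of π_7 on ℤ/15ℤ: [4, 4, 4, 1, 1, 1]; 6 cycles in total.
6 cycles on 15: each ℓ→(−1)^(ℓ−1), product (−1)^9 = -1.
Check: (7/15) = -1 by Zolotarev.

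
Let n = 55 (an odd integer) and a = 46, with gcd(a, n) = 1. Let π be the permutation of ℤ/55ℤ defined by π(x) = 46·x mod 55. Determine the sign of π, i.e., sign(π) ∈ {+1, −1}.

Start at x=41: 41 → 16 → 21 → 31 → 51 → 36 → 6 → … (one orbit).
Cycle lengths of π_46 on ℤ/55ℤ: [10, 10, 10, 10, 10, 1, 1, 1, 1, 1]; 10 cycles in total.
With 10 cycles on 55 points, sign = (−1)^{55−10} = -1.

-1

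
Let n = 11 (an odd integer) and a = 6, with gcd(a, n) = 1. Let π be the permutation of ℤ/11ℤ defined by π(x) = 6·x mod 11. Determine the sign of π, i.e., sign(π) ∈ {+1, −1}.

Orbit of 7 under x↦6x: [7, 9, 10, 5, 8, 4, 2]… (length divides ord_11(6)).
π_6 has 2 disjoint cycles with lengths [10, 1] on {0,…,10}.
Σ(ℓ_i−1) = 11−2 = 9; sign = (−1)^9 = -1.

-1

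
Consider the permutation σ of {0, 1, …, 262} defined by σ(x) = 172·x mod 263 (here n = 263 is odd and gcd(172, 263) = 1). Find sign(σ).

+1

Start at x=192: 192 → 149 → 117 → 136 → 248 → 50 → 184 → … (one orbit).
Cycle type of π: 131×2 + 1; total 3 cycles.
263 − 3 = 260 transpositions; sign(π) = (−1)^260 = +1.
The Jacobi symbol (172|263) = +1 (Zolotarev) agrees.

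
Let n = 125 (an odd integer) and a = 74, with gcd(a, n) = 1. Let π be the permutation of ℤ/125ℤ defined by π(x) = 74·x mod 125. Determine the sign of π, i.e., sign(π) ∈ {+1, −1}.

+1

Orbit of 99 under x↦74x: [99, 76, 124, 51, 24, 26, 49]… (length divides ord_125(74)).
Cycle type of π: 10×10 + 2×12 + 1; total 23 cycles.
sign(π) = (−1)^{n − #cycles} = (−1)^{125−23} = (−1)^102 = +1.
Zolotarev: (74|125) = +1, matching the cycle-count sign.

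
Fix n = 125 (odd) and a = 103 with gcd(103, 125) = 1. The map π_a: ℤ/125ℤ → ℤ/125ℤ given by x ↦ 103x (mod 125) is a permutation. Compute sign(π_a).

-1

Orbit of 63 under x↦103x: [63, 114, 117, 51, 3, 59, 77]… (length divides ord_125(103)).
Cycle type of π: 100 + 20 + 4 + 1; total 4 cycles.
n − c = 125 − 4 = 121; sign = (−1)^121 = -1.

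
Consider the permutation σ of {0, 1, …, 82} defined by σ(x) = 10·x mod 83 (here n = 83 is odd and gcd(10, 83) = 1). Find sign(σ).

Trace 70: π^k(70) = [70, 36, 28, 31, 61, 29, 41] for k=0..6.
The orbit structure of x ↦ 10x mod 83: 3 orbits of sizes [41, 41, 1].
Σ(ℓ_i−1) = 83−3 = 80; sign = (−1)^80 = +1.

+1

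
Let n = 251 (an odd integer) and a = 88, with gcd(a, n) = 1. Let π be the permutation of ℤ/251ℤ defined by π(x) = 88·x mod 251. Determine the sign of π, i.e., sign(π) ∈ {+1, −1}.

Trace 79: π^k(79) = [79, 175, 89, 51, 221, 121, 106] for k=0..6.
The orbit structure of x ↦ 88x mod 251: 3 orbits of sizes [125, 125, 1].
251 − 3 = 248 transpositions; sign(π) = (−1)^248 = +1.
Check: (88/251) = +1 by Zolotarev.

+1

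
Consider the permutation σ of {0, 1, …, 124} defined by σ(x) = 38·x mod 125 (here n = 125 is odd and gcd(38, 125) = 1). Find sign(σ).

Start at x=6: 6 → 103 → 39 → 107 → 66 → 8 → 54 → … (one orbit).
π_38 has 4 disjoint cycles with lengths [100, 20, 4, 1] on {0,…,124}.
4 cycles on 125: each ℓ→(−1)^(ℓ−1), product (−1)^121 = -1.

-1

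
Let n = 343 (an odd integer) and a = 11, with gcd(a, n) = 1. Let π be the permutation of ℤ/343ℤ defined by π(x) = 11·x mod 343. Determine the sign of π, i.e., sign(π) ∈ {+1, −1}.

+1

Trace 135: π^k(135) = [135, 113, 214, 296, 169, 144, 212] for k=0..6.
π_11 has 7 disjoint cycles with lengths [147, 147, 21, 21, 3, 3, 1] on {0,…,342}.
With 7 cycles on 343 points, sign = (−1)^{343−7} = +1.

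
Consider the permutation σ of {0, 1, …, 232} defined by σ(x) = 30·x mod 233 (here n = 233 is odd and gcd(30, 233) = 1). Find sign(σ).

Orbit of 187 under x↦30x: [187, 18, 74, 123, 195, 25, 51]… (length divides ord_233(30)).
Cycle type of π: 116×2 + 1; total 3 cycles.
3 cycles on 233: each ℓ→(−1)^(ℓ−1), product (−1)^230 = +1.
The Jacobi symbol (30|233) = +1 (Zolotarev) agrees.

+1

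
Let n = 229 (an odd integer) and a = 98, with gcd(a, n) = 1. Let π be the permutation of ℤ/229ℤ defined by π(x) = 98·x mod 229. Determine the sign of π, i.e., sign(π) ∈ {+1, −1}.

Orbit of 85 under x↦98x: [85, 86, 184, 170, 172, 139, 111]… (length divides ord_229(98)).
The orbit structure of x ↦ 98x mod 229: 2 orbits of sizes [228, 1].
With 2 cycles on 229 points, sign = (−1)^{229−2} = -1.
Via Zolotarev, sign(π_{98}) = (98|229) = -1.

-1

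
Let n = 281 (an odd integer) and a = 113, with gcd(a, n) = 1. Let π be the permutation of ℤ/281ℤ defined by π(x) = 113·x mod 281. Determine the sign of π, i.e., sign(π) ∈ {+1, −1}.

Orbit of 89 under x↦113x: [89, 222, 77, 271, 275, 165, 99]… (length divides ord_281(113)).
6 cycles of lengths [56, 56, 56, 56, 56, 1].
Σ(ℓ_i−1) = 281−6 = 275; sign = (−1)^275 = -1.
(113|281)_J = -1 (Zolotarev's lemma cross-check).

-1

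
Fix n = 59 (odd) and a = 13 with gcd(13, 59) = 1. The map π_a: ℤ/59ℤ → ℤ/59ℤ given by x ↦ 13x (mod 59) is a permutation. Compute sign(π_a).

-1

Orbit of 55 under x↦13x: [55, 7, 32, 3, 39, 35, 42]… (length divides ord_59(13)).
The orbit structure of x ↦ 13x mod 59: 2 orbits of sizes [58, 1].
n − c = 59 − 2 = 57; sign = (−1)^57 = -1.
Via Zolotarev, sign(π_{13}) = (13|59) = -1.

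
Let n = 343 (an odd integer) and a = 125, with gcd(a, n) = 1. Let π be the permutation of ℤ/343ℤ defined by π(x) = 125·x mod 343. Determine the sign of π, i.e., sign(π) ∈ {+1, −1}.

Orbit of 22 under x↦125x: [22, 6, 64, 111, 155, 167, 295]… (length divides ord_343(125)).
Cycle lengths of π_125 on ℤ/343ℤ: [98, 98, 98, 14, 14, 14, 2, 2, 2, 1]; 10 cycles in total.
343 − 10 = 333 transpositions; sign(π) = (−1)^333 = -1.
Zolotarev: (125|343) = -1, matching the cycle-count sign.

-1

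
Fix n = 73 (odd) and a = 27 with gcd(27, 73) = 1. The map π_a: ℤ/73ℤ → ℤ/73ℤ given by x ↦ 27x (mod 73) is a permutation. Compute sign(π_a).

+1

Orbit of 27 under x↦27x: [27, 72, 46, 1]… (length divides ord_73(27)).
The orbit structure of x ↦ 27x mod 73: 19 orbits of sizes [4, 4, 4, 4, 4, 4, 4, 4, 4, 4, 4, 4, 4, 4, 4, 4, 4, 4, 1].
73 − 19 = 54 transpositions; sign(π) = (−1)^54 = +1.
The Jacobi symbol (27|73) = +1 (Zolotarev) agrees.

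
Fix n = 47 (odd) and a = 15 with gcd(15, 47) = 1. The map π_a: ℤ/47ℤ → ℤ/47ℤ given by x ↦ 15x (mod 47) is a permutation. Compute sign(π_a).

-1

Orbit of 2 under x↦15x: [2, 30, 27, 29, 12, 39, 21]… (length divides ord_47(15)).
Decompose π into cycles: lengths [46, 1] (2 cycles, including the fixed point 0).
n − c = 47 − 2 = 45; sign = (−1)^45 = -1.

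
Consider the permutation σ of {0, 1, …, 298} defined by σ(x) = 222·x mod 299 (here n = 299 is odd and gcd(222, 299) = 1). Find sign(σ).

Start at x=157: 157 → 170 → 66 → 1 → 222 → 248 → 40 → … (one orbit).
The orbit structure of x ↦ 222x mod 299: 26 orbits of sizes [22, 22, 22, 22, 22, 22, 22, 22, 22, 22, 22, 22, 22, 1, 1, 1, 1, 1, 1, 1, 1, 1, 1, 1, 1, 1].
With 26 cycles on 299 points, sign = (−1)^{299−26} = -1.
(222|299)_J = -1 (Zolotarev's lemma cross-check).

-1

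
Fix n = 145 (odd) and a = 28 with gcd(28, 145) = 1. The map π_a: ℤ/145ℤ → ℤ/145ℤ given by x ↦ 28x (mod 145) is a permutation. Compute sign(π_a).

-1

Orbit of 59 under x↦28x: [59, 57, 1, 28]… (length divides ord_145(28)).
Cycle lengths of π_28 on ℤ/145ℤ: [4, 4, 4, 4, 4, 4, 4, 4, 4, 4, 4, 4, 4, 4, 4, 4, 4, 4, 4, 4, 4, 4, 4, 4, 4, 4, 4, 4, 4, 2, 2, 2, 2, 2, 2, 2, 2, 2, 2, 2, 2, 2, 2, 1]; 44 cycles in total.
sign(π) = (−1)^{n − #cycles} = (−1)^{145−44} = (−1)^101 = -1.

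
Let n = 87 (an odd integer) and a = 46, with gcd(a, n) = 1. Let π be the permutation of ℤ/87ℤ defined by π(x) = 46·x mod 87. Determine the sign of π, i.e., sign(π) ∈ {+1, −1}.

Start at x=28: 28 → 70 → 1 → 46 → 28 (one orbit).
π_46 has 24 disjoint cycles with lengths [4, 4, 4, 4, 4, 4, 4, 4, 4, 4, 4, 4, 4, 4, 4, 4, 4, 4, 4, 4, 4, 1, 1, 1] on {0,…,86}.
n − c = 87 − 24 = 63; sign = (−1)^63 = -1.
Via Zolotarev, sign(π_{46}) = (46|87) = -1.

-1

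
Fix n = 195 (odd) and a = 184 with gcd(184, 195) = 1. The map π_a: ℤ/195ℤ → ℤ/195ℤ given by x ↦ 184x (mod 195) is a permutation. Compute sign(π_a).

-1

Start at x=34: 34 → 16 → 19 → 181 → 154 → 61 → 109 → … (one orbit).
Cycle type of π: 12×15 + 2×6 + 1×3; total 24 cycles.
n − c = 195 − 24 = 171; sign = (−1)^171 = -1.
(184|195)_J = -1 (Zolotarev's lemma cross-check).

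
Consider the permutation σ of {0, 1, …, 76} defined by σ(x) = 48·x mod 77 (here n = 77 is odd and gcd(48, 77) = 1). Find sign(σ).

-1

Start at x=27: 27 → 64 → 69 → 1 → 48 → 71 → 20 → … (one orbit).
Cycle type of π: 10×6 + 5×2 + 2×3 + 1; total 12 cycles.
77 − 12 = 65 transpositions; sign(π) = (−1)^65 = -1.
(48|77)_J = -1 (Zolotarev's lemma cross-check).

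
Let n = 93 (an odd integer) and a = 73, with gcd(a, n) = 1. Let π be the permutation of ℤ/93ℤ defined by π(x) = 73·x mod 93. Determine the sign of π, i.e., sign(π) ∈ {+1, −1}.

Orbit of 64 under x↦73x: [64, 22, 25, 58, 49, 43, 70]… (length divides ord_93(73)).
Decompose π into cycles: lengths [30, 30, 30, 1, 1, 1] (6 cycles, including the fixed point 0).
sign(π) = (−1)^{n − #cycles} = (−1)^{93−6} = (−1)^87 = -1.

-1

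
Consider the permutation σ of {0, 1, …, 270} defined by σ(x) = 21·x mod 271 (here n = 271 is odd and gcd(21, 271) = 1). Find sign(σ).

Start at x=246: 246 → 17 → 86 → 180 → 257 → 248 → 59 → … (one orbit).
Cycle lengths of π_21 on ℤ/271ℤ: [270, 1]; 2 cycles in total.
sign(π) = (−1)^{n − #cycles} = (−1)^{271−2} = (−1)^269 = -1.

-1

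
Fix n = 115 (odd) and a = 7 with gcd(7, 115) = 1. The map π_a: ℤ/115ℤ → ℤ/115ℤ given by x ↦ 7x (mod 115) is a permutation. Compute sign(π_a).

+1

Trace 9: π^k(9) = [9, 63, 96, 97, 104, 38, 36] for k=0..6.
The orbit structure of x ↦ 7x mod 115: 5 orbits of sizes [44, 44, 22, 4, 1].
n − c = 115 − 5 = 110; sign = (−1)^110 = +1.
Via Zolotarev, sign(π_{7}) = (7|115) = +1.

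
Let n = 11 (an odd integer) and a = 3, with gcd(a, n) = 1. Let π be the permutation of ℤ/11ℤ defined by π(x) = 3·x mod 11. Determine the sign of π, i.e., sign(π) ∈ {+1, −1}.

+1

Trace 3: π^k(3) = [3, 9, 5, 4, 1] for k=0..4.
Decompose π into cycles: lengths [5, 5, 1] (3 cycles, including the fixed point 0).
n − c = 11 − 3 = 8; sign = (−1)^8 = +1.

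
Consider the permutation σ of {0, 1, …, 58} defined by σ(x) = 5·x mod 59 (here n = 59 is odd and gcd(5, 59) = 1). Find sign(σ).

Orbit of 51 under x↦5x: [51, 19, 36, 3, 15, 16, 21]… (length divides ord_59(5)).
The orbit structure of x ↦ 5x mod 59: 3 orbits of sizes [29, 29, 1].
n − c = 59 − 3 = 56; sign = (−1)^56 = +1.
The Jacobi symbol (5|59) = +1 (Zolotarev) agrees.

+1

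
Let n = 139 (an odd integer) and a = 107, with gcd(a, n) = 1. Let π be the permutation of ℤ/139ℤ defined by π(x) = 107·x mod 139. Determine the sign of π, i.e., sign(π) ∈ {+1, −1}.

Orbit of 51 under x↦107x: [51, 36, 99, 29, 45, 89, 71]… (length divides ord_139(107)).
The orbit structure of x ↦ 107x mod 139: 3 orbits of sizes [69, 69, 1].
sign(π) = (−1)^{n − #cycles} = (−1)^{139−3} = (−1)^136 = +1.
Check: (107/139) = +1 by Zolotarev.

+1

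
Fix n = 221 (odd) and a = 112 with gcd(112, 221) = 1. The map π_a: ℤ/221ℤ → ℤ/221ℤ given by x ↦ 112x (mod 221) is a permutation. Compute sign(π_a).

Orbit of 5 under x↦112x: [5, 118, 177, 155, 122, 183, 164]… (length divides ord_221(112)).
The orbit structure of x ↦ 112x mod 221: 17 orbits of sizes [16, 16, 16, 16, 16, 16, 16, 16, 16, 16, 16, 16, 16, 4, 4, 4, 1].
17 cycles on 221: each ℓ→(−1)^(ℓ−1), product (−1)^204 = +1.

+1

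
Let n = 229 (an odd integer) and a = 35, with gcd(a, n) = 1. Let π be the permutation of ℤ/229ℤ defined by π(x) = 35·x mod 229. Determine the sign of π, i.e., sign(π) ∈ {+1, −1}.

-1

Orbit of 47 under x↦35x: [47, 42, 96, 154, 123, 183, 222]… (length divides ord_229(35)).
Cycle lengths of π_35 on ℤ/229ℤ: [228, 1]; 2 cycles in total.
With 2 cycles on 229 points, sign = (−1)^{229−2} = -1.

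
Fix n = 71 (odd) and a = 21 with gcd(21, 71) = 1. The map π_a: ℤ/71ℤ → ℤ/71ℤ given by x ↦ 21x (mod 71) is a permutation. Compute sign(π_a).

-1

Orbit of 59 under x↦21x: [59, 32, 33, 54, 69, 29, 41]… (length divides ord_71(21)).
Cycle type of π: 70 + 1; total 2 cycles.
n − c = 71 − 2 = 69; sign = (−1)^69 = -1.
(21|71)_J = -1 (Zolotarev's lemma cross-check).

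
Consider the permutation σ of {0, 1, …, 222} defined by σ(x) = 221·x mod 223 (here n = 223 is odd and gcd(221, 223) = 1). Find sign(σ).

Trace 33: π^k(33) = [33, 157, 132, 182, 82, 59, 105] for k=0..6.
Decompose π into cycles: lengths [74, 74, 74, 1] (4 cycles, including the fixed point 0).
223 − 4 = 219 transpositions; sign(π) = (−1)^219 = -1.

-1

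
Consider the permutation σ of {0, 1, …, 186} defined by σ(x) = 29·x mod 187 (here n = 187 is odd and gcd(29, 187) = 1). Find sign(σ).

+1

Start at x=156: 156 → 36 → 109 → 169 → 39 → 9 → 74 → … (one orbit).
Decompose π into cycles: lengths [80, 80, 16, 10, 1] (5 cycles, including the fixed point 0).
With 5 cycles on 187 points, sign = (−1)^{187−5} = +1.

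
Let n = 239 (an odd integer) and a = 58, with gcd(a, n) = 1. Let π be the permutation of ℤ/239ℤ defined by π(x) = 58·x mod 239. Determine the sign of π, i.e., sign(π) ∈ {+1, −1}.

Orbit of 8 under x↦58x: [8, 225, 144, 226, 202, 5, 51]… (length divides ord_239(58)).
Cycle lengths of π_58 on ℤ/239ℤ: [119, 119, 1]; 3 cycles in total.
n − c = 239 − 3 = 236; sign = (−1)^236 = +1.
(58|239)_J = +1 (Zolotarev's lemma cross-check).

+1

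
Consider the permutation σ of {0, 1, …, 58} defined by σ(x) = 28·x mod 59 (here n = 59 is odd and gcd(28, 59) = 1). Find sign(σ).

+1

Trace 45: π^k(45) = [45, 21, 57, 3, 25, 51, 12] for k=0..6.
3 cycles of lengths [29, 29, 1].
Σ(ℓ_i−1) = 59−3 = 56; sign = (−1)^56 = +1.
Via Zolotarev, sign(π_{28}) = (28|59) = +1.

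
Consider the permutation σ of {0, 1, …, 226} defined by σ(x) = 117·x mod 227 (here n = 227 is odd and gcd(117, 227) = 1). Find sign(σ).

-1

Start at x=216: 216 → 75 → 149 → 181 → 66 → 4 → 14 → … (one orbit).
Cycle lengths of π_117 on ℤ/227ℤ: [226, 1]; 2 cycles in total.
Σ(ℓ_i−1) = 227−2 = 225; sign = (−1)^225 = -1.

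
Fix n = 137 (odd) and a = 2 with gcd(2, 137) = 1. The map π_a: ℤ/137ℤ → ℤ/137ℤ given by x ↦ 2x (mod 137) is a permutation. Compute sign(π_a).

+1

Trace 44: π^k(44) = [44, 88, 39, 78, 19, 38, 76] for k=0..6.
Cycle lengths of π_2 on ℤ/137ℤ: [68, 68, 1]; 3 cycles in total.
With 3 cycles on 137 points, sign = (−1)^{137−3} = +1.
The Jacobi symbol (2|137) = +1 (Zolotarev) agrees.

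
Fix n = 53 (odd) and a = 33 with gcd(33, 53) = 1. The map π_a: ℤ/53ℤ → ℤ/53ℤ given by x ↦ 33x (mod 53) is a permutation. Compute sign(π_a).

-1

Orbit of 7 under x↦33x: [7, 19, 44, 21, 4, 26, 10]… (length divides ord_53(33)).
π_33 has 2 disjoint cycles with lengths [52, 1] on {0,…,52}.
2 cycles on 53: each ℓ→(−1)^(ℓ−1), product (−1)^51 = -1.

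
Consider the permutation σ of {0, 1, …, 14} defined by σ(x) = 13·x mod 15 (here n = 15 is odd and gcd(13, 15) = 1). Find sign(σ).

Orbit of 1 under x↦13x: [1, 13, 4, 7]… (length divides ord_15(13)).
The orbit structure of x ↦ 13x mod 15: 6 orbits of sizes [4, 4, 4, 1, 1, 1].
6 cycles on 15: each ℓ→(−1)^(ℓ−1), product (−1)^9 = -1.
The Jacobi symbol (13|15) = -1 (Zolotarev) agrees.

-1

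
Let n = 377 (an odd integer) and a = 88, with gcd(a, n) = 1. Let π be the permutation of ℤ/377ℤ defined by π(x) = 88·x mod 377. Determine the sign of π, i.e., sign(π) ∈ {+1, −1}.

+1

Trace 1: π^k(1) = [1, 88, 204, 233, 146, 30] for k=0..5.
Decompose π into cycles: lengths [6, 6, 6, 6, 6, 6, 6, 6, 6, 6, 6, 6, 6, 6, 6, 6, 6, 6, 6, 6, 6, 6, 6, 6, 6, 6, 6, 6, 6, 6, 6, 6, 6, 6, 6, 6, 6, 6, 6, 6, 6, 6, 6, 6, 6, 6, 6, 6, 6, 6, 6, 6, 6, 6, 6, 6, 6, 6, 1, 1, 1, 1, 1, 1, 1, 1, 1, 1, 1, 1, 1, 1, 1, 1, 1, 1, 1, 1, 1, 1, 1, 1, 1, 1, 1, 1, 1] (87 cycles, including the fixed point 0).
With 87 cycles on 377 points, sign = (−1)^{377−87} = +1.
Via Zolotarev, sign(π_{88}) = (88|377) = +1.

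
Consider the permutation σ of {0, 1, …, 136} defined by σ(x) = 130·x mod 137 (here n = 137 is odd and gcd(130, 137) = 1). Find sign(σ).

+1

Orbit of 65 under x↦130x: [65, 93, 34, 36, 22, 120, 119]… (length divides ord_137(130)).
3 cycles of lengths [68, 68, 1].
With 3 cycles on 137 points, sign = (−1)^{137−3} = +1.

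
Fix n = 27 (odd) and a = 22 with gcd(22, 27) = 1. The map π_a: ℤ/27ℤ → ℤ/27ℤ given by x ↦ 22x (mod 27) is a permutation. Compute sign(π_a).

+1

Trace 16: π^k(16) = [16, 1, 22, 25, 10, 4, 7] for k=0..6.
Cycle type of π: 9×2 + 3×2 + 1×3; total 7 cycles.
With 7 cycles on 27 points, sign = (−1)^{27−7} = +1.
Zolotarev: (22|27) = +1, matching the cycle-count sign.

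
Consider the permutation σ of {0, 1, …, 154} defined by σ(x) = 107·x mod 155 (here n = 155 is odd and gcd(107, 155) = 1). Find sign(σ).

Orbit of 66 under x↦107x: [66, 87, 9, 33, 121, 82, 94]… (length divides ord_155(107)).
Cycle lengths of π_107 on ℤ/155ℤ: [60, 60, 15, 15, 4, 1]; 6 cycles in total.
155 − 6 = 149 transpositions; sign(π) = (−1)^149 = -1.
The Jacobi symbol (107|155) = -1 (Zolotarev) agrees.

-1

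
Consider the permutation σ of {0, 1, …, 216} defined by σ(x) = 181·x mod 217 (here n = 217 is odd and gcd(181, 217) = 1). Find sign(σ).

+1

Trace 36: π^k(36) = [36, 6, 1, 181, 211, 216] for k=0..5.
π_181 has 39 disjoint cycles with lengths [6, 6, 6, 6, 6, 6, 6, 6, 6, 6, 6, 6, 6, 6, 6, 6, 6, 6, 6, 6, 6, 6, 6, 6, 6, 6, 6, 6, 6, 6, 6, 6, 6, 6, 6, 2, 2, 2, 1] on {0,…,216}.
sign(π) = (−1)^{n − #cycles} = (−1)^{217−39} = (−1)^178 = +1.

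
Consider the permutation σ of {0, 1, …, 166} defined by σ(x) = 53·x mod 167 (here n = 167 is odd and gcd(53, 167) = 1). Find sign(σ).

Orbit of 51 under x↦53x: [51, 31, 140, 72, 142, 11, 82]… (length divides ord_167(53)).
Cycle lengths of π_53 on ℤ/167ℤ: [166, 1]; 2 cycles in total.
Σ(ℓ_i−1) = 167−2 = 165; sign = (−1)^165 = -1.
(53|167)_J = -1 (Zolotarev's lemma cross-check).

-1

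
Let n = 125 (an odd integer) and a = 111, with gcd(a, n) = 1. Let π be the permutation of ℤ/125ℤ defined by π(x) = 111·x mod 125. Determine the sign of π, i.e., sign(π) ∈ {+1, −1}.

Orbit of 111 under x↦111x: [111, 71, 6, 41, 51, 36, 121]… (length divides ord_125(111)).
13 cycles of lengths [25, 25, 25, 25, 5, 5, 5, 5, 1, 1, 1, 1, 1].
Σ(ℓ_i−1) = 125−13 = 112; sign = (−1)^112 = +1.

+1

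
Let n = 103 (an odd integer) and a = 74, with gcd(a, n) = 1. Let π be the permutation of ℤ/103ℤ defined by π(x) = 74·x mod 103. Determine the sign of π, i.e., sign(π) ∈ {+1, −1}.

-1

Trace 92: π^k(92) = [92, 10, 19, 67, 14, 6, 32] for k=0..6.
Decompose π into cycles: lengths [102, 1] (2 cycles, including the fixed point 0).
sign(π) = (−1)^{n − #cycles} = (−1)^{103−2} = (−1)^101 = -1.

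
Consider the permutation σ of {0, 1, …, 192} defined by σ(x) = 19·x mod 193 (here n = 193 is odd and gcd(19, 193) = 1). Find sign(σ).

Trace 117: π^k(117) = [117, 100, 163, 9, 171, 161, 164] for k=0..6.
Decompose π into cycles: lengths [192, 1] (2 cycles, including the fixed point 0).
2 cycles on 193: each ℓ→(−1)^(ℓ−1), product (−1)^191 = -1.
The Jacobi symbol (19|193) = -1 (Zolotarev) agrees.

-1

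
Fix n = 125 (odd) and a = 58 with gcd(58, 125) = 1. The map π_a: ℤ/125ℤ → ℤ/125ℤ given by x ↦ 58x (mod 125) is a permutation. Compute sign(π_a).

-1

Start at x=92: 92 → 86 → 113 → 54 → 7 → 31 → 48 → … (one orbit).
Cycle lengths of π_58 on ℤ/125ℤ: [100, 20, 4, 1]; 4 cycles in total.
With 4 cycles on 125 points, sign = (−1)^{125−4} = -1.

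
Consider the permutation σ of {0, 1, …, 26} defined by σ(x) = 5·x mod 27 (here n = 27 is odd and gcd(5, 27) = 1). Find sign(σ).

Start at x=8: 8 → 13 → 11 → 1 → 5 → 25 → 17 → … (one orbit).
π_5 has 4 disjoint cycles with lengths [18, 6, 2, 1] on {0,…,26}.
With 4 cycles on 27 points, sign = (−1)^{27−4} = -1.

-1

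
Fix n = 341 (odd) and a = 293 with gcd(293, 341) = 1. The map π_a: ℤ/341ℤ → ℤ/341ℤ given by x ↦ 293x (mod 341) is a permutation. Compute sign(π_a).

-1

Start at x=67: 67 → 194 → 236 → 266 → 190 → 87 → 257 → … (one orbit).
π_293 has 14 disjoint cycles with lengths [30, 30, 30, 30, 30, 30, 30, 30, 30, 30, 15, 15, 10, 1] on {0,…,340}.
14 cycles on 341: each ℓ→(−1)^(ℓ−1), product (−1)^327 = -1.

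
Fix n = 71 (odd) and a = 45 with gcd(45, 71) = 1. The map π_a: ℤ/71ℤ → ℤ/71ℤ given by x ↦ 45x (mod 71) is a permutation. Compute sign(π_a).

Trace 37: π^k(37) = [37, 32, 20, 48, 30, 1, 45] for k=0..6.
Cycle type of π: 7×10 + 1; total 11 cycles.
71 − 11 = 60 transpositions; sign(π) = (−1)^60 = +1.
Via Zolotarev, sign(π_{45}) = (45|71) = +1.

+1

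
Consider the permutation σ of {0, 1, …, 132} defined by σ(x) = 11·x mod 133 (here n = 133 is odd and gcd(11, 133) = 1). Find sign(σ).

Orbit of 1 under x↦11x: [1, 11, 121]… (length divides ord_133(11)).
The orbit structure of x ↦ 11x mod 133: 45 orbits of sizes [3, 3, 3, 3, 3, 3, 3, 3, 3, 3, 3, 3, 3, 3, 3, 3, 3, 3, 3, 3, 3, 3, 3, 3, 3, 3, 3, 3, 3, 3, 3, 3, 3, 3, 3, 3, 3, 3, 3, 3, 3, 3, 3, 3, 1].
sign(π) = (−1)^{n − #cycles} = (−1)^{133−45} = (−1)^88 = +1.
(11|133)_J = +1 (Zolotarev's lemma cross-check).

+1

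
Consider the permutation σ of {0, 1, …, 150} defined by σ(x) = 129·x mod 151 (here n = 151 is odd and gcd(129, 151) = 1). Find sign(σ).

Start at x=117: 117 → 144 → 3 → 85 → 93 → 68 → 14 → … (one orbit).
The orbit structure of x ↦ 129x mod 151: 2 orbits of sizes [150, 1].
sign(π) = (−1)^{n − #cycles} = (−1)^{151−2} = (−1)^149 = -1.
Via Zolotarev, sign(π_{129}) = (129|151) = -1.

-1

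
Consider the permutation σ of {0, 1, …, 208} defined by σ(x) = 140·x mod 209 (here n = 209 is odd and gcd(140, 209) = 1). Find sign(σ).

Orbit of 115 under x↦140x: [115, 7, 144, 96, 64, 182, 191]… (length divides ord_209(140)).
π_140 has 14 disjoint cycles with lengths [30, 30, 30, 30, 30, 30, 10, 3, 3, 3, 3, 3, 3, 1] on {0,…,208}.
14 cycles on 209: each ℓ→(−1)^(ℓ−1), product (−1)^195 = -1.
Zolotarev: (140|209) = -1, matching the cycle-count sign.

-1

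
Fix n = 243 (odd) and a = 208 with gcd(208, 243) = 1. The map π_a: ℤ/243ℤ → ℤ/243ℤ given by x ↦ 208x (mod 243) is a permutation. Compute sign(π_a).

Trace 109: π^k(109) = [109, 73, 118, 1, 208, 10, 136] for k=0..6.
Cycle type of π: 27×6 + 9×6 + 3×6 + 1×9; total 27 cycles.
Σ(ℓ_i−1) = 243−27 = 216; sign = (−1)^216 = +1.
Zolotarev: (208|243) = +1, matching the cycle-count sign.

+1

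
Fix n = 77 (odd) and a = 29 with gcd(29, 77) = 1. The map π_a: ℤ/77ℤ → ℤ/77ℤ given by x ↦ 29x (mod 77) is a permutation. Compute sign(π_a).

-1

Orbit of 29 under x↦29x: [29, 71, 57, 36, 43, 15, 50]… (length divides ord_77(29)).
π_29 has 14 disjoint cycles with lengths [10, 10, 10, 10, 10, 10, 10, 1, 1, 1, 1, 1, 1, 1] on {0,…,76}.
77 − 14 = 63 transpositions; sign(π) = (−1)^63 = -1.
The Jacobi symbol (29|77) = -1 (Zolotarev) agrees.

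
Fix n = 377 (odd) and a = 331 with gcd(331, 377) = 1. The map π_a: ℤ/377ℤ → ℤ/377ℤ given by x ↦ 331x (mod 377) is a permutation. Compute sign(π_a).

Start at x=376: 376 → 46 → 146 → 70 → 173 → 336 → 1 → … (one orbit).
The orbit structure of x ↦ 331x mod 377: 37 orbits of sizes [12, 12, 12, 12, 12, 12, 12, 12, 12, 12, 12, 12, 12, 12, 12, 12, 12, 12, 12, 12, 12, 12, 12, 12, 12, 12, 12, 12, 12, 4, 4, 4, 4, 4, 4, 4, 1].
sign(π) = (−1)^{n − #cycles} = (−1)^{377−37} = (−1)^340 = +1.
The Jacobi symbol (331|377) = +1 (Zolotarev) agrees.

+1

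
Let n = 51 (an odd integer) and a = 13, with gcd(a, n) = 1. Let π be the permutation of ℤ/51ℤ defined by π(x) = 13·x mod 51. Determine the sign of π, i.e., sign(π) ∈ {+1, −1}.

Orbit of 1 under x↦13x: [1, 13, 16, 4]… (length divides ord_51(13)).
15 cycles of lengths [4, 4, 4, 4, 4, 4, 4, 4, 4, 4, 4, 4, 1, 1, 1].
51 − 15 = 36 transpositions; sign(π) = (−1)^36 = +1.

+1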